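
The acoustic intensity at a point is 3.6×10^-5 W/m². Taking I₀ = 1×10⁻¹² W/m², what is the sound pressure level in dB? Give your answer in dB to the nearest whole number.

76 dB

I/I₀ = 3.6×10^-5/10⁻¹² = 3.6×10^7, and L = 10·log₁₀(I/I₀).
L = 10·(0.5563 + 7) = 75.56 dB.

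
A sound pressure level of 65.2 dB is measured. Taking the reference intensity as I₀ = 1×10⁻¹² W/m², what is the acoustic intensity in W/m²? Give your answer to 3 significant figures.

I = I₀·10^(L/10) = 10⁻¹² × 10^(65.2/10) = 10^(-5.480).

3.31e-06 W/m²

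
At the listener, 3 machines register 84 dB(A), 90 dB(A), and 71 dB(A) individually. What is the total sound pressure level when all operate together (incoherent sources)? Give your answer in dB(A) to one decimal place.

91.0 dB(A)

Incoherent sources combine by intensity addition: L_total = 10·log₁₀(Σ 10^(L_i/10)).
Σ 10^(L/10) = 10^(84/10) + 10^(90/10) + 10^(71/10) = 1.264e+09.
L_total = 10·log₁₀(1.264e+09) = 91.02 dB(A).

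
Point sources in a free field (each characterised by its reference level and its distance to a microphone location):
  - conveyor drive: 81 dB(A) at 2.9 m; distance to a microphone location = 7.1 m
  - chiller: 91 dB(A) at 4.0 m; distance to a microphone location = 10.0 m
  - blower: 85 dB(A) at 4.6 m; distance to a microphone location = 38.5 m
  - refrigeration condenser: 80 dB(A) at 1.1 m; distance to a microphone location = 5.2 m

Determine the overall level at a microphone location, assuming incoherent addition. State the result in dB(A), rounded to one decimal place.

Propagate each source to the receiver with L = L_ref − 20·log₁₀(r/r_ref), then add intensities.
conveyor drive: 81 − 20·log₁₀(7.1/2.9) = 81 − 7.78 = 73.22 dB(A).
chiller: 91 − 20·log₁₀(10.0/4.0) = 91 − 7.96 = 83.04 dB(A).
blower: 85 − 20·log₁₀(38.5/4.6) = 85 − 18.45 = 66.55 dB(A).
refrigeration condenser: 80 − 20·log₁₀(5.2/1.1) = 80 − 13.49 = 66.51 dB(A).
Σ 10^(L/10) = 2.314e+08 → L_total = 10·log₁₀(2.314e+08) = 83.64 dB(A).

83.6 dB(A)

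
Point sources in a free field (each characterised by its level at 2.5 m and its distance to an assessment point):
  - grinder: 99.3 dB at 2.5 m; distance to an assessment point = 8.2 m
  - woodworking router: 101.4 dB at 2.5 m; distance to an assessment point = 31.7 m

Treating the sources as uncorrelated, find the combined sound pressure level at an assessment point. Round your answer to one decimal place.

89.4 dB

Apply inverse-square spreading to bring every level to the receiver, then sum 10^(L/10).
grinder: 99.3 − 20·log₁₀(8.2/2.5) = 99.3 − 10.32 = 88.98 dB.
woodworking router: 101.4 − 20·log₁₀(31.7/2.5) = 101.4 − 22.06 = 79.34 dB.
Σ 10^(L/10) = 8.770e+08 → L_total = 10·log₁₀(8.770e+08) = 89.43 dB.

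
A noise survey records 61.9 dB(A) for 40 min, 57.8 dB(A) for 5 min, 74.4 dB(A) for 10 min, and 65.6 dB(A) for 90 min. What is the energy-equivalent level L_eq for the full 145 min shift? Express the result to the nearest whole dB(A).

67 dB(A)

The energy average is taken in the linear domain: L_eq = 10·log₁₀[(Σ tᵢ·10^(Lᵢ/10))/T], T = 145 min.
Σ tᵢ·10^(Lᵢ/10) = 40·10^(61.9/10) + 5·10^(57.8/10) + 10·10^(74.4/10) + 90·10^(65.6/10) = 6.672e+08.
L_eq = 10·log₁₀(6.672e+08/145) = 66.63 dB(A).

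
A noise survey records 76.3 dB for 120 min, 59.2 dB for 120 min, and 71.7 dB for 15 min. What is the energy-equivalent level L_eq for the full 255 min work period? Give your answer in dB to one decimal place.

73.3 dB

L_eq = 10·log₁₀[(1/T)·Σ tᵢ·10^(Lᵢ/10)] with T = 255 min.
Σ tᵢ·10^(Lᵢ/10) = 120·10^(76.3/10) + 120·10^(59.2/10) + 15·10^(71.7/10) = 5.441e+09.
L_eq = 10·log₁₀(5.441e+09/255) = 73.29 dB.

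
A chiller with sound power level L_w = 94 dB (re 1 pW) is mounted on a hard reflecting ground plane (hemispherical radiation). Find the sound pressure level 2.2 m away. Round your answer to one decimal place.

L_p = L_w − 10·log₁₀(2π·r²) with r = 2.2 m.
2π·r² = 30.41 m², 10·log₁₀ of that is 14.830 dB.
L_p = 94 − 14.830 = 79.17 dB.

79.2 dB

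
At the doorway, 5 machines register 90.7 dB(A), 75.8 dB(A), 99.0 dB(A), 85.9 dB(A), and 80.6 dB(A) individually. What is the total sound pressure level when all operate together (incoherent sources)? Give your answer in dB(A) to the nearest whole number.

For uncorrelated sources the intensities add, so convert each level to linear form, sum, and take 10·log₁₀ of the total.
Σ 10^(L/10) = 10^(90.7/10) + 10^(75.8/10) + 10^(99.0/10) + 10^(85.9/10) + 10^(80.6/10) = 9.660e+09.
L_total = 10·log₁₀(9.660e+09) = 99.85 dB(A).

100 dB(A)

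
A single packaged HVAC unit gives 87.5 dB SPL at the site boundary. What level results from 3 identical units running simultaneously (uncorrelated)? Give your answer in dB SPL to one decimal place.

With 3 equal, uncorrelated contributions the intensity is 3× that of one unit, giving a rise of 10·log₁₀ 3.
L_total = 87.5 + 10·log₁₀(3) = 87.5 + 4.771 = 92.27 dB SPL.

92.3 dB SPL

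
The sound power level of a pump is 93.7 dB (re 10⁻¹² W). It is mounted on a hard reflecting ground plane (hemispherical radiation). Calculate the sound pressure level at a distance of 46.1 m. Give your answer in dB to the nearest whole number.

The power spreads over a hemisphere of area 2π·r², so L_p = L_w − 10·log₁₀(2π·r²).
2π·r² = 1.335e+04 m², 10·log₁₀ of that is 41.256 dB.
L_p = 93.7 − 41.256 = 52.44 dB.

52 dB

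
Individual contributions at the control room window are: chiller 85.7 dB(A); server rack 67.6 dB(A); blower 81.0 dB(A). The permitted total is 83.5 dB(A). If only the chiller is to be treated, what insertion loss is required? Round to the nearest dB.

6 dB

Fixed contribution from the other sources: Σ 10^(L/10) = 10^(67.6/10) + 10^(81.0/10) = 1.316e+08 (81.19 dB(A)).
To meet 83.5 dB(A) overall, the treated chiller may contribute at most 10^(83.5/10) − 1.316e+08 = 9.223e+07, i.e. 79.65 dB(A).
So the chiller must be reduced from 85.7 to 79.65 dB(A): IL = 6.05 dB.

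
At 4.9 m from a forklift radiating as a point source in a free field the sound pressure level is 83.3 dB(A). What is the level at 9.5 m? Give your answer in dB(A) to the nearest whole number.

78 dB(A)

For a point source, L₂ = L₁ − 20·log₁₀(r₂/r₁).
L₂ = 83.3 − 20·log₁₀(9.5/4.9) = 83.3 − 5.751 = 77.55 dB(A).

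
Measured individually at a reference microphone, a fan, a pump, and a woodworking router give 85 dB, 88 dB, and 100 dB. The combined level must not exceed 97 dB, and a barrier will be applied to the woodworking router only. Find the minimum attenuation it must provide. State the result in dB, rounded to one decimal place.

3.9 dB

The untreated sources together contribute 10^(85/10) + 10^(88/10) = 9.472e+08, i.e. 89.76 dB.
The limit corresponds to 10^(97/10) = 5.012e+09; subtracting the fixed part leaves 4.065e+09 for the woodworking router, i.e. 96.09 dB.
So the woodworking router must be reduced from 100 to 96.09 dB: IL = 3.91 dB.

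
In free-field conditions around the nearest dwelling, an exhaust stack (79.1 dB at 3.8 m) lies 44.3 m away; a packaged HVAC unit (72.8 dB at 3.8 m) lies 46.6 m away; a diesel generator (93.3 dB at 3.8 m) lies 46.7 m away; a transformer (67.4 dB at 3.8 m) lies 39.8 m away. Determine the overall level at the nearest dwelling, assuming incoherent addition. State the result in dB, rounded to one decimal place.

Apply inverse-square spreading to bring every level to the receiver, then sum 10^(L/10).
exhaust stack: 79.1 − 20·log₁₀(44.3/3.8) = 79.1 − 21.33 = 57.77 dB.
packaged HVAC unit: 72.8 − 20·log₁₀(46.6/3.8) = 72.8 − 21.77 = 51.03 dB.
diesel generator: 93.3 − 20·log₁₀(46.7/3.8) = 93.3 − 21.79 = 71.51 dB.
transformer: 67.4 − 20·log₁₀(39.8/3.8) = 67.4 − 20.40 = 47.00 dB.
Σ 10^(L/10) = 1.493e+07 → L_total = 10·log₁₀(1.493e+07) = 71.74 dB.

71.7 dB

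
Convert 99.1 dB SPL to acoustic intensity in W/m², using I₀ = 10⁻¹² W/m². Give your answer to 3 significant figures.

0.00813 W/m²

I = I₀·10^(L/10) = 10⁻¹² × 10^(99.1/10) = 10^(-2.090).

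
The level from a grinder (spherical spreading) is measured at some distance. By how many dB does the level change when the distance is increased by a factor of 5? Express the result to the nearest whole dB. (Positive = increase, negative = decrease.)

A point source loses 6 dB per doubling of distance; generally ΔL = −20·log₁₀(r₂/r₁).
ΔL = −20·log₁₀(5) = -13.98 dB.

-14 dB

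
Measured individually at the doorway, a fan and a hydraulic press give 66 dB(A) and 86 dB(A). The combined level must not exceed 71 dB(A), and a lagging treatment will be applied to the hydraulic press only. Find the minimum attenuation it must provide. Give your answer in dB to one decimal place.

16.7 dB

The untreated sources together contribute 10^(66/10) = 3.981e+06, i.e. 66.00 dB(A).
To meet 71 dB(A) overall, the treated hydraulic press may contribute at most 10^(71/10) − 3.981e+06 = 8.608e+06, i.e. 69.35 dB(A).
Required insertion loss = 86 − 69.35 = 16.65 dB.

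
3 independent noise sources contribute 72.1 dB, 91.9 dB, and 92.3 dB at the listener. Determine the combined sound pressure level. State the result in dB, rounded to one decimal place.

Incoherent sources combine by intensity addition: L_total = 10·log₁₀(Σ 10^(L_i/10)).
Σ 10^(L/10) = 10^(72.1/10) + 10^(91.9/10) + 10^(92.3/10) = 3.263e+09.
L_total = 10·log₁₀(3.263e+09) = 95.14 dB.

95.1 dB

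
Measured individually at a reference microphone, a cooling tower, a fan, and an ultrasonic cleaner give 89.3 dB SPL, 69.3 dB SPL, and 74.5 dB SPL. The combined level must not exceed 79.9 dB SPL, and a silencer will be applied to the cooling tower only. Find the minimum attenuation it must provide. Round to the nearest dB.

Fixed contribution from the other sources: Σ 10^(L/10) = 10^(69.3/10) + 10^(74.5/10) = 3.670e+07 (75.65 dB SPL).
To meet 79.9 dB SPL overall, the treated cooling tower may contribute at most 10^(79.9/10) − 3.670e+07 = 6.103e+07, i.e. 77.86 dB SPL.
So the cooling tower must be reduced from 89.3 to 77.86 dB SPL: IL = 11.44 dB.

11 dB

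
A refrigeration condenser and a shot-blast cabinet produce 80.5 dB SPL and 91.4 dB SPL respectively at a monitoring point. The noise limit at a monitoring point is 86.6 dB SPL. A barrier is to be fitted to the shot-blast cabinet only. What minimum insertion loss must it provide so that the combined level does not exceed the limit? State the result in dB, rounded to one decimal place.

Fixed contribution from the other source: Σ 10^(L/10) = 10^(80.5/10) = 1.122e+08 (80.50 dB SPL).
The limit corresponds to 10^(86.6/10) = 4.571e+08; subtracting the fixed part leaves 3.449e+08 for the shot-blast cabinet, i.e. 85.38 dB SPL.
Required insertion loss = 91.4 − 85.38 = 6.02 dB.

6.0 dB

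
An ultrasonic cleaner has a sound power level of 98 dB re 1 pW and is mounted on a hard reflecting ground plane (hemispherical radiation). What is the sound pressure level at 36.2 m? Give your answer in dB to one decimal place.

Free-field hemispherical radiation: L_p = L_w − 10·log₁₀(2π·r²), r = 36.2 m.
2π·r² = 8234 m², 10·log₁₀ of that is 39.156 dB.
L_p = 98 − 39.156 = 58.84 dB.

58.8 dB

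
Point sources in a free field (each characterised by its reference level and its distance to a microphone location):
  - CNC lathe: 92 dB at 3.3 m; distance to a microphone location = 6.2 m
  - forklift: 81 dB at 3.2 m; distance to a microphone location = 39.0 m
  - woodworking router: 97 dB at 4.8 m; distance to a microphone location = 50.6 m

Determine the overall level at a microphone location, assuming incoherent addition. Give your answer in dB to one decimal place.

86.9 dB

Apply inverse-square spreading to bring every level to the receiver, then sum 10^(L/10).
CNC lathe: 92 − 20·log₁₀(6.2/3.3) = 92 − 5.48 = 86.52 dB.
forklift: 81 − 20·log₁₀(39.0/3.2) = 81 − 21.72 = 59.28 dB.
woodworking router: 97 − 20·log₁₀(50.6/4.8) = 97 − 20.46 = 76.54 dB.
Σ 10^(L/10) = 4.949e+08 → L_total = 10·log₁₀(4.949e+08) = 86.95 dB.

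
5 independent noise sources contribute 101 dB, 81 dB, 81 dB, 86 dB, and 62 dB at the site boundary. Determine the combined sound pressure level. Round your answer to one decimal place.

101.2 dB

For uncorrelated sources the intensities add, so convert each level to linear form, sum, and take 10·log₁₀ of the total.
Σ 10^(L/10) = 10^(101/10) + 10^(81/10) + 10^(81/10) + 10^(86/10) + 10^(62/10) = 1.324e+10.
L_total = 10·log₁₀(1.324e+10) = 101.22 dB.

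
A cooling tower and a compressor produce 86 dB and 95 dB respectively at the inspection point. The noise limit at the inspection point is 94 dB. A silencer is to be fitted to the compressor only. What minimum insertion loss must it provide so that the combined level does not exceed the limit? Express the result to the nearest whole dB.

The untreated sources together contribute 10^(86/10) = 3.981e+08, i.e. 86.00 dB.
To meet 94 dB overall, the treated compressor may contribute at most 10^(94/10) − 3.981e+08 = 2.114e+09, i.e. 93.25 dB.
Required insertion loss = 95 − 93.25 = 1.75 dB.

2 dB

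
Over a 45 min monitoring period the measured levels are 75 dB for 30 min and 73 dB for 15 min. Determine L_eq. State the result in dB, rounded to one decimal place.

74.4 dB

L_eq = 10·log₁₀[(1/T)·Σ tᵢ·10^(Lᵢ/10)] with T = 45 min.
Σ tᵢ·10^(Lᵢ/10) = 30·10^(75/10) + 15·10^(73/10) = 1.248e+09.
L_eq = 10·log₁₀(1.248e+09/45) = 74.43 dB.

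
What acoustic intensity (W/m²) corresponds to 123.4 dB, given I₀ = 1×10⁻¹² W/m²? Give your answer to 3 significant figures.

2.19 W/m²

L = 10·log₁₀(I/I₀) ⇒ I = I₀·10^(L/10) = 10⁻¹² × 10^12.34.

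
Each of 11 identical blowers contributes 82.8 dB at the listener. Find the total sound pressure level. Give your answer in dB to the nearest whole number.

93 dB

With 11 equal, uncorrelated contributions the intensity is 11× that of one unit, giving a rise of 10·log₁₀ 11.
L_total = 82.8 + 10·log₁₀(11) = 82.8 + 10.414 = 93.21 dB.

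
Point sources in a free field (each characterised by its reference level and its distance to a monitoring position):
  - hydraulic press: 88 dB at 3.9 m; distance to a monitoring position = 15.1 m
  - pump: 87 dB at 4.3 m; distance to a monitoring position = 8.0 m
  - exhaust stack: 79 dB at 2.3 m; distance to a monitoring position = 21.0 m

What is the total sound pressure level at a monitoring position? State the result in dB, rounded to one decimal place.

Propagate each source to the receiver with L = L_ref − 20·log₁₀(r/r_ref), then add intensities.
hydraulic press: 88 − 20·log₁₀(15.1/3.9) = 88 − 11.76 = 76.24 dB.
pump: 87 − 20·log₁₀(8.0/4.3) = 87 − 5.39 = 81.61 dB.
exhaust stack: 79 − 20·log₁₀(21.0/2.3) = 79 − 19.21 = 59.79 dB.
Σ 10^(L/10) = 1.878e+08 → L_total = 10·log₁₀(1.878e+08) = 82.74 dB.

82.7 dB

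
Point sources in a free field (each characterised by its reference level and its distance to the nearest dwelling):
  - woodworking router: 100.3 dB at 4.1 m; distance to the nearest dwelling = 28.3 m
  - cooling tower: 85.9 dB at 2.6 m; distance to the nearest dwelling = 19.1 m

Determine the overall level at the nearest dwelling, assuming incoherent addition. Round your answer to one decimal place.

Apply inverse-square spreading to bring every level to the receiver, then sum 10^(L/10).
woodworking router: 100.3 − 20·log₁₀(28.3/4.1) = 100.3 − 16.78 = 83.52 dB.
cooling tower: 85.9 − 20·log₁₀(19.1/2.6) = 85.9 − 17.32 = 68.58 dB.
Σ 10^(L/10) = 2.321e+08 → L_total = 10·log₁₀(2.321e+08) = 83.66 dB.

83.7 dB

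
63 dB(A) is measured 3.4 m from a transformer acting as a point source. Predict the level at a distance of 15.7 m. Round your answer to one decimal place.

49.7 dB(A)

For a point source, L₂ = L₁ − 20·log₁₀(r₂/r₁).
L₂ = 63 − 20·log₁₀(15.7/3.4) = 63 − 13.288 = 49.71 dB(A).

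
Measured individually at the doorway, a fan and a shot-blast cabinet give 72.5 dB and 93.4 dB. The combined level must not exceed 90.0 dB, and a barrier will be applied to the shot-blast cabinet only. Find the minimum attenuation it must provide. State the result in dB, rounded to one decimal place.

The untreated sources together contribute 10^(72.5/10) = 1.778e+07, i.e. 72.50 dB.
The limit corresponds to 10^(90.0/10) = 1.000e+09; subtracting the fixed part leaves 9.822e+08 for the shot-blast cabinet, i.e. 89.92 dB.
So the shot-blast cabinet must be reduced from 93.4 to 89.92 dB: IL = 3.48 dB.

3.5 dB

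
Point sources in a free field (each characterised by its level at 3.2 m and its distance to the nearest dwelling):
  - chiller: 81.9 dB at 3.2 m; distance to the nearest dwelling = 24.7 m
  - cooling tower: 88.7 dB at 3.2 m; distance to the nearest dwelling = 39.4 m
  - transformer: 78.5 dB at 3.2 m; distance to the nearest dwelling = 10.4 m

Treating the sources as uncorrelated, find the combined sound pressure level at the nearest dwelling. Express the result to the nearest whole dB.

72 dB

First find each source's level at the receiver (point-source: −20·log₁₀(r/r_ref)), then combine on an intensity basis.
chiller: 81.9 − 20·log₁₀(24.7/3.2) = 81.9 − 17.75 = 64.15 dB.
cooling tower: 88.7 − 20·log₁₀(39.4/3.2) = 88.7 − 21.81 = 66.89 dB.
transformer: 78.5 − 20·log₁₀(10.4/3.2) = 78.5 − 10.24 = 68.26 dB.
Σ 10^(L/10) = 1.419e+07 → L_total = 10·log₁₀(1.419e+07) = 71.52 dB.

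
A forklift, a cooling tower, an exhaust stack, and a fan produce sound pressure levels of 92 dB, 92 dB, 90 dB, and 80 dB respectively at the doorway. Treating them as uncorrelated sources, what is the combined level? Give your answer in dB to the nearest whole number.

96 dB

Incoherent sources combine by intensity addition: L_total = 10·log₁₀(Σ 10^(L_i/10)).
Σ 10^(L/10) = 10^(92/10) + 10^(92/10) + 10^(90/10) + 10^(80/10) = 4.270e+09.
L_total = 10·log₁₀(4.270e+09) = 96.30 dB.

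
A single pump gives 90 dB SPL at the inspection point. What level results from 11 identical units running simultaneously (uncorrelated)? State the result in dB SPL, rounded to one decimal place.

N identical incoherent sources raise the level by 10·log₁₀ N.
L_total = 90 + 10·log₁₀(11) = 90 + 10.414 = 100.41 dB SPL.

100.4 dB SPL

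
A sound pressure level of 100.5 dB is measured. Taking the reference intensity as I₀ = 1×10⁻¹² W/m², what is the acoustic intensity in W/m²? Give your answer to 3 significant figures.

0.0112 W/m²

L = 10·log₁₀(I/I₀) ⇒ I = I₀·10^(L/10) = 10⁻¹² × 10^10.05.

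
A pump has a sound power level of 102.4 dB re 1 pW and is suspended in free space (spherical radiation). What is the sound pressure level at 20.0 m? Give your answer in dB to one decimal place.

Free-field spherical radiation: L_p = L_w − 10·log₁₀(4π·r²), r = 20.0 m.
4π·r² = 5027 m², 10·log₁₀ of that is 37.013 dB.
L_p = 102.4 − 37.013 = 65.39 dB.

65.4 dB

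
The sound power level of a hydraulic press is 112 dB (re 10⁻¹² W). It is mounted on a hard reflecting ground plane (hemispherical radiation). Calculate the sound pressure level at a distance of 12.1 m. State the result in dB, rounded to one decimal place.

The power spreads over a hemisphere of area 2π·r², so L_p = L_w − 10·log₁₀(2π·r²).
2π·r² = 919.9 m², 10·log₁₀ of that is 29.638 dB.
L_p = 112 − 29.638 = 82.36 dB.

82.4 dB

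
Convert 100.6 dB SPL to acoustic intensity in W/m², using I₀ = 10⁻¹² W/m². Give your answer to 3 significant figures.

0.0115 W/m²

I/I₀ = 10^(100.6/10) = 1.148e+10, so I = 1.148e+10 × 10⁻¹² W/m².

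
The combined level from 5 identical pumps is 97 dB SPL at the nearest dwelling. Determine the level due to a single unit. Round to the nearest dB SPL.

90 dB SPL

For N identical incoherent sources L_total = L₁ + 10·log₁₀ N, so L₁ = 97 − 10·log₁₀(5) = 97 − 6.990.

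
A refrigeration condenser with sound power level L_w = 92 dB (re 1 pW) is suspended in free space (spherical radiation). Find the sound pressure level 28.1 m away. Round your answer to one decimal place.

52.0 dB

The power spreads over a sphere of area 4π·r², so L_p = L_w − 10·log₁₀(4π·r²).
4π·r² = 9923 m², 10·log₁₀ of that is 39.966 dB.
L_p = 92 − 39.966 = 52.03 dB.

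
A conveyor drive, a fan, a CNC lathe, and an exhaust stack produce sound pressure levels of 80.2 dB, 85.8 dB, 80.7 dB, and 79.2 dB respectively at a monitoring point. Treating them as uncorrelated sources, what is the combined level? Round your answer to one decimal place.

For uncorrelated sources the intensities add, so convert each level to linear form, sum, and take 10·log₁₀ of the total.
Σ 10^(L/10) = 10^(80.2/10) + 10^(85.8/10) + 10^(80.7/10) + 10^(79.2/10) = 6.856e+08.
L_total = 10·log₁₀(6.856e+08) = 88.36 dB.

88.4 dB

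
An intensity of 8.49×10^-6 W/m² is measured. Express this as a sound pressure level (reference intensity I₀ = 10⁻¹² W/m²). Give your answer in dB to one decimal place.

I/I₀ = 8.49×10^-6/10⁻¹² = 8.49×10^6, and L = 10·log₁₀(I/I₀).
L = 10·(0.9289 + 6) = 69.29 dB.

69.3 dB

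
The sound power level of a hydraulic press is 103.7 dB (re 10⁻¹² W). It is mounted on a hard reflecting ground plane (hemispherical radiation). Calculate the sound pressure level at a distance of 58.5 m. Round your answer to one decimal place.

60.4 dB

L_p = L_w − 10·log₁₀(2π·r²) with r = 58.5 m.
2π·r² = 2.15e+04 m², 10·log₁₀ of that is 43.325 dB.
L_p = 103.7 − 43.325 = 60.38 dB.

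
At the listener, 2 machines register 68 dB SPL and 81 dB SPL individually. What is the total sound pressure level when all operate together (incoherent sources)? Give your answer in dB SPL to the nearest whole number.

For uncorrelated sources the intensities add, so convert each level to linear form, sum, and take 10·log₁₀ of the total.
Σ 10^(L/10) = 10^(68/10) + 10^(81/10) = 1.322e+08.
L_total = 10·log₁₀(1.322e+08) = 81.21 dB SPL.

81 dB SPL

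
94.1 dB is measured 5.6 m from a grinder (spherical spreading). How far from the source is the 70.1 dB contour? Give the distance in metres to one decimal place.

88.8 m

The 24.0 dB drop corresponds to a distance ratio of 10^(24.0/20) for a point source.
r₂ = 5.6·10^((94.1−70.1)/20) = 5.6·10^(24.0/20) = 88.75 m.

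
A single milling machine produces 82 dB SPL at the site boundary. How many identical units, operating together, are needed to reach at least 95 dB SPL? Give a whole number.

Need L₁ + 10·log₁₀ N ≥ 95, i.e. log₁₀ N ≥ 1.30.
N ≥ 10^(13.0/10) = 19.953, so N = 20.

20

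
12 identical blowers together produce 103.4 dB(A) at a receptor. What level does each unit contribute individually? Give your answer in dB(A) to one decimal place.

92.6 dB(A)

Dividing the total intensity by 12 lowers the level by 10·log₁₀ 12 = 10.792 dB: L₁ = 103.4 − 10.792.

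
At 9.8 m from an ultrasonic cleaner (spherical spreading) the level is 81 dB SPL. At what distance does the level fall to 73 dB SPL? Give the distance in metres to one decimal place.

24.6 m

Point-source spreading drops the level by 20·log₁₀(r₂/r₁); inverting, r₂/r₁ = 10^(ΔL/20).
r₂ = 9.8·10^((81−73)/20) = 9.8·10^(8.0/20) = 24.62 m.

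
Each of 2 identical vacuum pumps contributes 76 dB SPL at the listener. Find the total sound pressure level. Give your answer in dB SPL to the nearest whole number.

N identical incoherent sources raise the level by 10·log₁₀ N.
L_total = 76 + 10·log₁₀(2) = 76 + 3.010 = 79.01 dB SPL.

79 dB SPL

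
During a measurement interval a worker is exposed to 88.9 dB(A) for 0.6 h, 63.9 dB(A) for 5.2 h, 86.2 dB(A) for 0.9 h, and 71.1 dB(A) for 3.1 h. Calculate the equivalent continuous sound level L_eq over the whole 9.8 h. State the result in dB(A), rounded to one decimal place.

79.6 dB(A)

Weight each interval's intensity by its duration and average over T = 9.8 h:
Σ tᵢ·10^(Lᵢ/10) = 0.6·10^(88.9/10) + 5.2·10^(63.9/10) + 0.9·10^(86.2/10) + 3.1·10^(71.1/10) = 8.936e+08.
L_eq = 10·log₁₀(8.936e+08/9.8) = 79.60 dB(A).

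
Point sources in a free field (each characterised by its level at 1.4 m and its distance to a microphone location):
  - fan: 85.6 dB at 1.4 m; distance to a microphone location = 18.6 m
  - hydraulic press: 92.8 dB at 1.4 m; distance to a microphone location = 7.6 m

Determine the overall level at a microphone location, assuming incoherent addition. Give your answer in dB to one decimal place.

First find each source's level at the receiver (point-source: −20·log₁₀(r/r_ref)), then combine on an intensity basis.
fan: 85.6 − 20·log₁₀(18.6/1.4) = 85.6 − 22.47 = 63.13 dB.
hydraulic press: 92.8 − 20·log₁₀(7.6/1.4) = 92.8 − 14.69 = 78.11 dB.
Σ 10^(L/10) = 6.672e+07 → L_total = 10·log₁₀(6.672e+07) = 78.24 dB.

78.2 dB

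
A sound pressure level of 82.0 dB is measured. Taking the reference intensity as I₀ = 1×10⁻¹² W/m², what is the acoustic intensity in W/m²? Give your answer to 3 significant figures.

L = 10·log₁₀(I/I₀) ⇒ I = I₀·10^(L/10) = 10⁻¹² × 10^8.20.

0.000158 W/m²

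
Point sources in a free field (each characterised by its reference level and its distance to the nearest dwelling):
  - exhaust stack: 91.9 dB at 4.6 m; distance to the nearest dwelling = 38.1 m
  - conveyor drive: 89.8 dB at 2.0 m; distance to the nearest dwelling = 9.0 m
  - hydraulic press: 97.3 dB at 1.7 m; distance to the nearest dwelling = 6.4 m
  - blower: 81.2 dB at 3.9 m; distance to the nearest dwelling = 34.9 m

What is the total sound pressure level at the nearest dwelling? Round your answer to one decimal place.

86.5 dB

Apply inverse-square spreading to bring every level to the receiver, then sum 10^(L/10).
exhaust stack: 91.9 − 20·log₁₀(38.1/4.6) = 91.9 − 18.36 = 73.54 dB.
conveyor drive: 89.8 − 20·log₁₀(9.0/2.0) = 89.8 − 13.06 = 76.74 dB.
hydraulic press: 97.3 − 20·log₁₀(6.4/1.7) = 97.3 − 11.51 = 85.79 dB.
blower: 81.2 − 20·log₁₀(34.9/3.9) = 81.2 − 19.04 = 62.16 dB.
Σ 10^(L/10) = 4.503e+08 → L_total = 10·log₁₀(4.503e+08) = 86.53 dB.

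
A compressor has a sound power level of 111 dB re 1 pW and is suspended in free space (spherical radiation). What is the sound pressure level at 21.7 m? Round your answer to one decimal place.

The power spreads over a sphere of area 4π·r², so L_p = L_w − 10·log₁₀(4π·r²).
4π·r² = 5917 m², 10·log₁₀ of that is 37.721 dB.
L_p = 111 − 37.721 = 73.28 dB.

73.3 dB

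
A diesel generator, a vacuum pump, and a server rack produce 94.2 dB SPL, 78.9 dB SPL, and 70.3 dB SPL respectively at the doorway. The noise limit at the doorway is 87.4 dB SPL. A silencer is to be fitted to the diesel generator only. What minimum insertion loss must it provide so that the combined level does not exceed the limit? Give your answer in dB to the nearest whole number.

8 dB

Fixed contribution from the other sources: Σ 10^(L/10) = 10^(78.9/10) + 10^(70.3/10) = 8.834e+07 (79.46 dB SPL).
To meet 87.4 dB SPL overall, the treated diesel generator may contribute at most 10^(87.4/10) − 8.834e+07 = 4.612e+08, i.e. 86.64 dB SPL.
Required insertion loss = 94.2 − 86.64 = 7.56 dB.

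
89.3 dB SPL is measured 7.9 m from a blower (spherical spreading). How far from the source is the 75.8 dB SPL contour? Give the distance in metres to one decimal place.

37.4 m

The 13.5 dB drop corresponds to a distance ratio of 10^(13.5/20) for a point source.
r₂ = 7.9·10^((89.3−75.8)/20) = 7.9·10^(13.5/20) = 37.38 m.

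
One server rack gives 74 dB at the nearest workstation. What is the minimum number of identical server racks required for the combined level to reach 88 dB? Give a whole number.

The shortfall is 88 − 74 = 14.0 dB, and N units add 10·log₁₀ N, so need 10·log₁₀ N ≥ 14.0.
N ≥ 10^(14.0/10) = 25.119, so N = 26.

26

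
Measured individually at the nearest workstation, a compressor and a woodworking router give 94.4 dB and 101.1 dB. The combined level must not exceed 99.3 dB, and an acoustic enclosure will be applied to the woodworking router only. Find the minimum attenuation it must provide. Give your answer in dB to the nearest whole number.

Everything except the woodworking router sums to 10^(94.4/10) = 2.754e+09 in linear terms, 94.40 dB.
To meet 99.3 dB overall, the treated woodworking router may contribute at most 10^(99.3/10) − 2.754e+09 = 5.757e+09, i.e. 97.60 dB.
Required insertion loss = 101.1 − 97.60 = 3.50 dB.

3 dB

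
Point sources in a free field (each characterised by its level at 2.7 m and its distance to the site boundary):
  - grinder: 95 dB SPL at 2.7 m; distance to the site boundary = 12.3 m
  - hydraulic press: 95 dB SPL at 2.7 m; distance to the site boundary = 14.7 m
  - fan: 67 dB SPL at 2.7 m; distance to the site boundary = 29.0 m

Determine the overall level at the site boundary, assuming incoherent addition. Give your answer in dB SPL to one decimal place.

84.1 dB SPL

Apply inverse-square spreading to bring every level to the receiver, then sum 10^(L/10).
grinder: 95 − 20·log₁₀(12.3/2.7) = 95 − 13.17 = 81.83 dB SPL.
hydraulic press: 95 − 20·log₁₀(14.7/2.7) = 95 − 14.72 = 80.28 dB SPL.
fan: 67 − 20·log₁₀(29.0/2.7) = 67 − 20.62 = 46.38 dB SPL.
Σ 10^(L/10) = 2.591e+08 → L_total = 10·log₁₀(2.591e+08) = 84.13 dB SPL.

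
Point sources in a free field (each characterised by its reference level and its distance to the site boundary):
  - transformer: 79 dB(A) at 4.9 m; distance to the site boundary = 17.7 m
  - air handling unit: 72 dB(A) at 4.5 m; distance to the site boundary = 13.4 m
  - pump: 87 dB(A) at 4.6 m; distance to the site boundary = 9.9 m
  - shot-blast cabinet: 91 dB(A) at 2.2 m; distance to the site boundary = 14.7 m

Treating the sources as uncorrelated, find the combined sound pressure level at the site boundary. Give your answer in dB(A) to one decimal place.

81.6 dB(A)

Propagate each source to the receiver with L = L_ref − 20·log₁₀(r/r_ref), then add intensities.
transformer: 79 − 20·log₁₀(17.7/4.9) = 79 − 11.16 = 67.84 dB(A).
air handling unit: 72 − 20·log₁₀(13.4/4.5) = 72 − 9.48 = 62.52 dB(A).
pump: 87 − 20·log₁₀(9.9/4.6) = 87 − 6.66 = 80.34 dB(A).
shot-blast cabinet: 91 − 20·log₁₀(14.7/2.2) = 91 − 16.50 = 74.50 dB(A).
Σ 10^(L/10) = 1.443e+08 → L_total = 10·log₁₀(1.443e+08) = 81.59 dB(A).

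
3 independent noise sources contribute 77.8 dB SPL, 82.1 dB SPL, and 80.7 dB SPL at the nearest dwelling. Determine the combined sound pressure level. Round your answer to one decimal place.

85.3 dB SPL

Incoherent sources combine by intensity addition: L_total = 10·log₁₀(Σ 10^(L_i/10)).
Σ 10^(L/10) = 10^(77.8/10) + 10^(82.1/10) + 10^(80.7/10) = 3.399e+08.
L_total = 10·log₁₀(3.399e+08) = 85.31 dB SPL.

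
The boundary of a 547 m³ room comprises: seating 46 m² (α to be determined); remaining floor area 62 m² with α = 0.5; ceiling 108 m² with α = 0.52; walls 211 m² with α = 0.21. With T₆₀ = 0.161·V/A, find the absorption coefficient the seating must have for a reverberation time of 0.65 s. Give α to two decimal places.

0.09

Required total absorption A = 0.161·547/0.65 = 135.49 m².
Absorption from the other surfaces = 62·0.5 + 108·0.52 + 211·0.21 = 131.47 m², so the seating must supply 4.02 m² over 46 m².
α = 4.02/46 = 0.087.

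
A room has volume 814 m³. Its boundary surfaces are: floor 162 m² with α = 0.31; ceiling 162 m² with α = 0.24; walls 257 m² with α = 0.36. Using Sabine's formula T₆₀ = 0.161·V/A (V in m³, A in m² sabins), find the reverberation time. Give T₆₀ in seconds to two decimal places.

Summing Sᵢαᵢ: 162·0.31 + 162·0.24 + 257·0.36 = 181.62 m².
T₆₀ = 0.161·V/A = 0.161·814/181.62 = 0.722 s.

0.72 s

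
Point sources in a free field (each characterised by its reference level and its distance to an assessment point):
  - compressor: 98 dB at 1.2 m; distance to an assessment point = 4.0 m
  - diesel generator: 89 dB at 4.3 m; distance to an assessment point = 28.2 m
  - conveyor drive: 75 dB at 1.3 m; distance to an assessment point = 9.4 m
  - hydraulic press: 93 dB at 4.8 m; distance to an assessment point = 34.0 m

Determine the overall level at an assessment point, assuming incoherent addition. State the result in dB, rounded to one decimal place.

88.0 dB

First find each source's level at the receiver (point-source: −20·log₁₀(r/r_ref)), then combine on an intensity basis.
compressor: 98 − 20·log₁₀(4.0/1.2) = 98 − 10.46 = 87.54 dB.
diesel generator: 89 − 20·log₁₀(28.2/4.3) = 89 − 16.34 = 72.66 dB.
conveyor drive: 75 − 20·log₁₀(9.4/1.3) = 75 − 17.18 = 57.82 dB.
hydraulic press: 93 − 20·log₁₀(34.0/4.8) = 93 − 17.00 = 76.00 dB.
Σ 10^(L/10) = 6.267e+08 → L_total = 10·log₁₀(6.267e+08) = 87.97 dB.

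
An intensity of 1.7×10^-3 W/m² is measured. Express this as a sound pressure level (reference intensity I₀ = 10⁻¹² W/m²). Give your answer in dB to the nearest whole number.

L = 10·log₁₀(I/I₀) = 10·log₁₀(1.7×10^-3/10⁻¹²) = 10·log₁₀(1.7×10^9).
L = 10·(0.2304 + 9) = 92.30 dB.

92 dB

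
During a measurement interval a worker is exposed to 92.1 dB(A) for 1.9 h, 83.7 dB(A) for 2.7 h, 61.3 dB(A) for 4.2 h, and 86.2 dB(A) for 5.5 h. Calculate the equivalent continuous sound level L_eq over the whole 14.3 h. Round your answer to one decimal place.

86.2 dB(A)

The energy average is taken in the linear domain: L_eq = 10·log₁₀[(Σ tᵢ·10^(Lᵢ/10))/T], T = 14.3 h.
Σ tᵢ·10^(Lᵢ/10) = 1.9·10^(92.1/10) + 2.7·10^(83.7/10) + 4.2·10^(61.3/10) + 5.5·10^(86.2/10) = 6.013e+09.
L_eq = 10·log₁₀(6.013e+09/14.3) = 86.24 dB(A).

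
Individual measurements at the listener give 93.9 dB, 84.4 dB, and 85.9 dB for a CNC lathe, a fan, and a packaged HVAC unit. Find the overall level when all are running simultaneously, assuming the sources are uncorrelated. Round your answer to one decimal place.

Incoherent sources combine by intensity addition: L_total = 10·log₁₀(Σ 10^(L_i/10)).
Σ 10^(L/10) = 10^(93.9/10) + 10^(84.4/10) + 10^(85.9/10) = 3.119e+09.
L_total = 10·log₁₀(3.119e+09) = 94.94 dB.

94.9 dB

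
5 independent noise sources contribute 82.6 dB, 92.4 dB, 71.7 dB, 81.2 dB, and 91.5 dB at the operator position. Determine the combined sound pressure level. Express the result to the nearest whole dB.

Incoherent sources combine by intensity addition: L_total = 10·log₁₀(Σ 10^(L_i/10)).
Σ 10^(L/10) = 10^(82.6/10) + 10^(92.4/10) + 10^(71.7/10) + 10^(81.2/10) + 10^(91.5/10) = 3.479e+09.
L_total = 10·log₁₀(3.479e+09) = 95.41 dB.

95 dB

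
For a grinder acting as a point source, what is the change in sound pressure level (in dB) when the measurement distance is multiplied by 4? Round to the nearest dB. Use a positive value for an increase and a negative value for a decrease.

With spherical spreading the level changes by −20·log₁₀(r₂/r₁).
ΔL = −20·log₁₀(4) = -12.04 dB.

-12 dB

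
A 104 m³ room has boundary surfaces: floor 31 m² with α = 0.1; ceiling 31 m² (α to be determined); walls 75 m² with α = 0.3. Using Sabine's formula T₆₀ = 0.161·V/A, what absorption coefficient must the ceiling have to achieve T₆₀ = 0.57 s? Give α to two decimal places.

0.12

Required total absorption A = 0.161·104/0.57 = 29.38 m².
Absorption from the other surfaces = 31·0.1 + 75·0.3 = 25.60 m², so the ceiling must supply 3.78 m² over 31 m².
α = 3.78/31 = 0.122.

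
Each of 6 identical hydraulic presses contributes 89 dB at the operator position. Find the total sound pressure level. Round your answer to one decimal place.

With 6 equal, uncorrelated contributions the intensity is 6× that of one unit, giving a rise of 10·log₁₀ 6.
L_total = 89 + 10·log₁₀(6) = 89 + 7.782 = 96.78 dB.

96.8 dB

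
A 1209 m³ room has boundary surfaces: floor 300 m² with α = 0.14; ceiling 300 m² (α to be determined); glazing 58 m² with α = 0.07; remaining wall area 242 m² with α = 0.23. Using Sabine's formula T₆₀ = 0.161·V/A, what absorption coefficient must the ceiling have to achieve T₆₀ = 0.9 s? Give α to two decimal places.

0.38

A = 0.161·V/T₆₀ = 0.161·1209/0.9 = 216.28 m² sabins.
Absorption from the other surfaces = 300·0.14 + 58·0.07 + 242·0.23 = 101.72 m², so the ceiling must supply 114.56 m² over 300 m².
α = 114.56/300 = 0.382.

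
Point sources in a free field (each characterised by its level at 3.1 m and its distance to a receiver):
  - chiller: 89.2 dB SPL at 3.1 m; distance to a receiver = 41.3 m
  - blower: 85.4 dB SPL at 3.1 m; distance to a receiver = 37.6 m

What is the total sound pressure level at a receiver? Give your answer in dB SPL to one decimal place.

68.5 dB SPL

First find each source's level at the receiver (point-source: −20·log₁₀(r/r_ref)), then combine on an intensity basis.
chiller: 89.2 − 20·log₁₀(41.3/3.1) = 89.2 − 22.49 = 66.71 dB SPL.
blower: 85.4 − 20·log₁₀(37.6/3.1) = 85.4 − 21.68 = 63.72 dB SPL.
Σ 10^(L/10) = 7.043e+06 → L_total = 10·log₁₀(7.043e+06) = 68.48 dB SPL.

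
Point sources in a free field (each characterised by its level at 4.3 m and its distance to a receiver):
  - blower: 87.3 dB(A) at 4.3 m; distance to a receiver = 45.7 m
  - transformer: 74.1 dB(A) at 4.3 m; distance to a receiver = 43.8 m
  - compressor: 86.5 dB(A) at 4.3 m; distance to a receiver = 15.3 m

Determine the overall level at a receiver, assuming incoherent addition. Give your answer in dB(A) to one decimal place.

76.1 dB(A)

Propagate each source to the receiver with L = L_ref − 20·log₁₀(r/r_ref), then add intensities.
blower: 87.3 − 20·log₁₀(45.7/4.3) = 87.3 − 20.53 = 66.77 dB(A).
transformer: 74.1 − 20·log₁₀(43.8/4.3) = 74.1 − 20.16 = 53.94 dB(A).
compressor: 86.5 − 20·log₁₀(15.3/4.3) = 86.5 − 11.02 = 75.48 dB(A).
Σ 10^(L/10) = 4.028e+07 → L_total = 10·log₁₀(4.028e+07) = 76.05 dB(A).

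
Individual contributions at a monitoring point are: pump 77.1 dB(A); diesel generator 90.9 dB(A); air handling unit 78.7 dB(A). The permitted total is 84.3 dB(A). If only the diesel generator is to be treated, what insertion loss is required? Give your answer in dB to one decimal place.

The untreated sources together contribute 10^(77.1/10) + 10^(78.7/10) = 1.254e+08, i.e. 80.98 dB(A).
The limit corresponds to 10^(84.3/10) = 2.692e+08; subtracting the fixed part leaves 1.437e+08 for the diesel generator, i.e. 81.58 dB(A).
So the diesel generator must be reduced from 90.9 to 81.58 dB(A): IL = 9.32 dB.

9.3 dB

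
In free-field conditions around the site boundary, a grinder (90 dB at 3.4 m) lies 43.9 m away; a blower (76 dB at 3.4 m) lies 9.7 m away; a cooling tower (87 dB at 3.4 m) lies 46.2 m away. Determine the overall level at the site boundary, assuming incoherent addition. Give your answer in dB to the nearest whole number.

71 dB

Apply inverse-square spreading to bring every level to the receiver, then sum 10^(L/10).
grinder: 90 − 20·log₁₀(43.9/3.4) = 90 − 22.22 = 67.78 dB.
blower: 76 − 20·log₁₀(9.7/3.4) = 76 − 9.11 = 66.89 dB.
cooling tower: 87 − 20·log₁₀(46.2/3.4) = 87 − 22.66 = 64.34 dB.
Σ 10^(L/10) = 1.360e+07 → L_total = 10·log₁₀(1.360e+07) = 71.34 dB.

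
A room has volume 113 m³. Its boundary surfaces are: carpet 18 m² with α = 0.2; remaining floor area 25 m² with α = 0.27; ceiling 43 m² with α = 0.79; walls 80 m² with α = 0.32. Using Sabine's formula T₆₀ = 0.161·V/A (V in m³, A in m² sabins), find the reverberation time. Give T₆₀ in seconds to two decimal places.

0.26 s

Total absorption A = 18·0.2 + 25·0.27 + 43·0.79 + 80·0.32 = 69.92 m² sabins.
T₆₀ = 0.161·V/A = 0.161·113/69.92 = 0.260 s.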